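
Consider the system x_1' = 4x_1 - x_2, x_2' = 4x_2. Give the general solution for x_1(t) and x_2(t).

Coefficient matrix A = [[4, -1], [0, 4]].
Characteristic polynomial det(A - λI) = λ^2 - 8λ + 16 = 0.
Single eigenvalue λ = 4 with algebraic multiplicity 2.
Eigenvector v = (1,0); generalized eigenvector w with (A-λI)w=v is (-2,-1).
General solution: e^(4t)[C_1·v + C_2·(t·v + w)].

x_1(t) = C_1e^(4t) + C_2te^(4t) - 2C_2e^(4t), x_2(t) = -C_2e^(4t)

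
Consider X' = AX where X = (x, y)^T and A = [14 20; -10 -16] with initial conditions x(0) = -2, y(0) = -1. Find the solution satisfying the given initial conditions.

x(t) = -6e^(4t) + 4e^(-6t), y(t) = 3e^(4t) - 4e^(-6t)

Coefficient matrix A = [[14, 20], [-10, -16]].
Characteristic polynomial det(A - λI) = λ^2 + 2λ - 24 = 0.
Eigenvalues λ = 4, -6.
For λ=4: (A-λI) row 1 is [10, 20], so an eigenvector is (2, -1).
For λ=-6: (A-λI) row 1 is [20, 20], so an eigenvector is (-1, 1).
General solution: K_1e^(4t)(2,-1) + K_2e^(-6t)(-1,1).
Applying x(0)=-2, y(0)=-1 gives K_1=-3, K_2=-4.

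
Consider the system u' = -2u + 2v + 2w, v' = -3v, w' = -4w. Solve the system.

Coefficient matrix A = [[-2, 2, 2], [0, -3, 0], [0, 0, -4]].
det(A - λI) = 0 gives eigenvalues λ = -2, -4, -3.
For λ=-2: eigenvector (1,0,0).
For λ=-4: eigenvector (-1,0,1).
For λ=-3: eigenvector (-2,1,0).
General solution: c_1e^(-2t)(1,0,0) + c_2e^(-4t)(-1,0,1) + c_3e^(-3t)(-2,1,0).

u(t) = c_1e^(-2t) - c_2e^(-4t) - 2c_3e^(-3t), v(t) = c_3e^(-3t), w(t) = c_2e^(-4t)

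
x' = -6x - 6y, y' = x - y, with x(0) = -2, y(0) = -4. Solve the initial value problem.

x(t) = 28e^(-3t) - 30e^(-4t), y(t) = -14e^(-3t) + 10e^(-4t)

Coefficient matrix A = [[-6, -6], [1, -1]].
Characteristic polynomial det(A - λI) = λ^2 + 7λ + 12 = 0.
Eigenvalues λ = -3, -4.
For λ=-3: (A-λI) row 1 is [-3, -6], so an eigenvector is (-2, 1).
For λ=-4: (A-λI) row 1 is [-2, -6], so an eigenvector is (-3, 1).
General solution: c_1e^(-3t)(-2,1) + c_2e^(-4t)(-3,1).
Applying x(0)=-2, y(0)=-4 gives c_1=-14, c_2=10.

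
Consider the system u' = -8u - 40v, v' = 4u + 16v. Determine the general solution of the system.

Coefficient matrix A = [[-8, -40], [4, 16]].
Characteristic polynomial det(A - λI) = λ^2 - 8λ + 32 = 0.
Eigenvalues λ = 4 ± 4i (complex conjugate pair).
For λ=4+4i: an eigenvector is (-1,0) - i(3,-1) = (-1 - 3i, 0 + i).
A real fundamental pair from Re and Im of e^((4+4i)t)v: X_1 = e^(4t)(cos(4t)·(-1,0) + sin(4t)·(3,-1)), X_2 = e^(4t)(sin(4t)·(-1,0) - cos(4t)·(3,-1)).
General solution: c_1X_1 + c_2X_2.

u(t) = 3c_1e^(4t)sin(4t) - c_1e^(4t)cos(4t) - c_2e^(4t)sin(4t) - 3c_2e^(4t)cos(4t), v(t) = -c_1e^(4t)sin(4t) + c_2e^(4t)cos(4t)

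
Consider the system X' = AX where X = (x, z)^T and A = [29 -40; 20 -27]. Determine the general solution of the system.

Coefficient matrix A = [[29, -40], [20, -27]].
Characteristic polynomial det(A - λI) = λ^2 - 2λ + 17 = 0.
Eigenvalues λ = 1 ± 4i (complex conjugate pair).
For λ=1+4i: an eigenvector is (-3,-2) - i(-1,-1) = (-3 + i, -2 + i).
A real fundamental pair from Re and Im of e^((1+4i)t)v: X_1 = e^(t)(cos(4t)·(-3,-2) + sin(4t)·(-1,-1)), X_2 = e^(t)(sin(4t)·(-3,-2) - cos(4t)·(-1,-1)).
General solution: K_1X_1 + K_2X_2.

x(t) = -K_1e^(t)sin(4t) - 3K_1e^(t)cos(4t) - 3K_2e^(t)sin(4t) + K_2e^(t)cos(4t), z(t) = -K_1e^(t)sin(4t) - 2K_1e^(t)cos(4t) - 2K_2e^(t)sin(4t) + K_2e^(t)cos(4t)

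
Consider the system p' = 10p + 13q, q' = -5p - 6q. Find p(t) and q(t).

Coefficient matrix A = [[10, 13], [-5, -6]].
Characteristic polynomial det(A - λI) = λ^2 - 4λ + 5 = 0.
Eigenvalues λ = 2 ± i (complex conjugate pair).
For λ=2+i: an eigenvector is (-2,1) - i(-3,2) = (-2 + 3i, 1 - 2i).
A real fundamental pair from Re and Im of e^((2+i)t)v: X_1 = e^(2t)(cos(t)·(-2,1) + sin(t)·(-3,2)), X_2 = e^(2t)(sin(t)·(-2,1) - cos(t)·(-3,2)).
General solution: C_1X_1 + C_2X_2.

p(t) = -3C_1e^(2t)sin(t) - 2C_1e^(2t)cos(t) - 2C_2e^(2t)sin(t) + 3C_2e^(2t)cos(t), q(t) = 2C_1e^(2t)sin(t) + C_1e^(2t)cos(t) + C_2e^(2t)sin(t) - 2C_2e^(2t)cos(t)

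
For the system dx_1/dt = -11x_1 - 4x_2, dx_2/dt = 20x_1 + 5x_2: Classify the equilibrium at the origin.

stable spiral

A = [[-11,-4],[20,5]]; det(A-λI) = λ^2 + 6λ + 25.
λ = -3 ± 4i: negative real part.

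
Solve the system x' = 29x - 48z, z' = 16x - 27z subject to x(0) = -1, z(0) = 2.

x(t) = -16e^(5t) + 15e^(-3t), z(t) = -8e^(5t) + 10e^(-3t)

Coefficient matrix A = [[29, -48], [16, -27]].
Characteristic polynomial det(A - λI) = λ^2 - 2λ - 15 = 0.
Eigenvalues λ = -3, 5.
For λ=-3: (A-λI) row 1 is [32, -48], so an eigenvector is (3, 2).
For λ=5: (A-λI) row 1 is [24, -48], so an eigenvector is (2, 1).
General solution: K_1e^(-3t)(3,2) + K_2e^(5t)(2,1).
Applying x(0)=-1, z(0)=2 gives K_1=5, K_2=-8.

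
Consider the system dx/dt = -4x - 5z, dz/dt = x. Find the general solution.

Coefficient matrix A = [[-4, -5], [1, 0]].
Characteristic polynomial det(A - λI) = λ^2 + 4λ + 5 = 0.
Eigenvalues λ = -2 ± i (complex conjugate pair).
For λ=-2+i: an eigenvector is (1,0) - i(-2,1) = (1 + 2i, 0 - i).
A real fundamental pair from Re and Im of e^((-2+i)t)v: X_1 = e^(-2t)(cos(t)·(1,0) + sin(t)·(-2,1)), X_2 = e^(-2t)(sin(t)·(1,0) - cos(t)·(-2,1)).
General solution: C_1X_1 + C_2X_2.

x(t) = -2C_1e^(-2t)sin(t) + C_1e^(-2t)cos(t) + C_2e^(-2t)sin(t) + 2C_2e^(-2t)cos(t), z(t) = C_1e^(-2t)sin(t) - C_2e^(-2t)cos(t)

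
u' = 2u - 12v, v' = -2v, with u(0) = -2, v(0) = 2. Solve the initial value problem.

Coefficient matrix A = [[2, -12], [0, -2]].
Characteristic polynomial det(A - λI) = λ^2 - 4 = 0.
Eigenvalues λ = -2, 2.
For λ=-2: (A-λI) row 1 is [4, -12], so an eigenvector is (3, 1).
For λ=2: (A-λI) row 1 is [0, -12], so an eigenvector is (1, 0).
General solution: c_1e^(-2t)(3,1) + c_2e^(2t)(1,0).
Applying u(0)=-2, v(0)=2 gives c_1=2, c_2=-8.

u(t) = -8e^(2t) + 6e^(-2t), v(t) = 2e^(-2t)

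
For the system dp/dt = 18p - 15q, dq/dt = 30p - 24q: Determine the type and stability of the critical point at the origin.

A = [[18,-15],[30,-24]]; det(A-λI) = λ^2 + 6λ + 18.
λ = -3 ± 3i: negative real part.

stable spiral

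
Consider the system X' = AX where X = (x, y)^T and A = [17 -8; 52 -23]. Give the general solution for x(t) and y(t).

x(t) = -K_1e^(-3t)sin(4t) + K_1e^(-3t)cos(4t) + K_2e^(-3t)sin(4t) + K_2e^(-3t)cos(4t), y(t) = -2K_1e^(-3t)sin(4t) + 3K_1e^(-3t)cos(4t) + 3K_2e^(-3t)sin(4t) + 2K_2e^(-3t)cos(4t)

Coefficient matrix A = [[17, -8], [52, -23]].
Characteristic polynomial det(A - λI) = λ^2 + 6λ + 25 = 0.
Eigenvalues λ = -3 ± 4i (complex conjugate pair).
For λ=-3+4i: an eigenvector is (1,3) - i(-1,-2) = (1 + i, 3 + 2i).
A real fundamental pair from Re and Im of e^((-3+4i)t)v: X_1 = e^(-3t)(cos(4t)·(1,3) + sin(4t)·(-1,-2)), X_2 = e^(-3t)(sin(4t)·(1,3) - cos(4t)·(-1,-2)).
General solution: K_1X_1 + K_2X_2.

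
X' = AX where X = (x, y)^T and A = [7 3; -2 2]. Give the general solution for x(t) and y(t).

x(t) = -3C_1e^(5t) + C_2e^(4t), y(t) = 2C_1e^(5t) - C_2e^(4t)

Coefficient matrix A = [[7, 3], [-2, 2]].
Characteristic polynomial det(A - λI) = λ^2 - 9λ + 20 = 0.
Eigenvalues λ = 5, 4.
For λ=5: (A-λI) row 1 is [2, 3], so an eigenvector is (-3, 2).
For λ=4: (A-λI) row 1 is [3, 3], so an eigenvector is (1, -1).
General solution: C_1e^(5t)(-3,2) + C_2e^(4t)(1,-1).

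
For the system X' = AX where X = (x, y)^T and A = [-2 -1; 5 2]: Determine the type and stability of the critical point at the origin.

center

A = [[-2,-1],[5,2]]; det(A-λI) = λ^2 + 1.
λ = 0 ± i: zero real part.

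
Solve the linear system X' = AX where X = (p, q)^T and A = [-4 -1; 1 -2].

Coefficient matrix A = [[-4, -1], [1, -2]].
Characteristic polynomial det(A - λI) = λ^2 + 6λ + 9 = 0.
Single eigenvalue λ = -3 with algebraic multiplicity 2.
Eigenvector v = (-1,1); generalized eigenvector w with (A-λI)w=v is (1,0).
General solution: e^(-3t)[c_1·v + c_2·(t·v + w)].

p(t) = -c_1e^(-3t) - c_2te^(-3t) + c_2e^(-3t), q(t) = c_1e^(-3t) + c_2te^(-3t)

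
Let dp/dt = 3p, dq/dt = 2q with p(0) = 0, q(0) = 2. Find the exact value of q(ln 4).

A = [[3,0],[0,2]]; eigenvalues λ = 2, 3.
Eigenvectors: (0,1) for λ=2, (-1,0) for λ=3.
From the initial condition, c_1 = 2, c_2 = 0.
q(ln 4) = (2)(4^2)(1) + (0)(4^3)(0) = 32.

32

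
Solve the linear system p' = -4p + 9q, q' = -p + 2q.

Coefficient matrix A = [[-4, 9], [-1, 2]].
Characteristic polynomial det(A - λI) = λ^2 + 2λ + 1 = 0.
Single eigenvalue λ = -1 with algebraic multiplicity 2.
Eigenvector v = (-3,-1); generalized eigenvector w with (A-λI)w=v is (1,0).
General solution: e^(-t)[C_1·v + C_2·(t·v + w)].

p(t) = -3C_1e^(-t) - 3C_2te^(-t) + C_2e^(-t), q(t) = -C_1e^(-t) - C_2te^(-t)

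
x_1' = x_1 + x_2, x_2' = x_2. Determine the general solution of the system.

x_1(t) = -K_1e^(t) - K_2te^(t) - 3K_2e^(t), x_2(t) = -K_2e^(t)

Coefficient matrix A = [[1, 1], [0, 1]].
Characteristic polynomial det(A - λI) = λ^2 - 2λ + 1 = 0.
Single eigenvalue λ = 1 with algebraic multiplicity 2.
Eigenvector v = (-1,0); generalized eigenvector w with (A-λI)w=v is (-3,-1).
General solution: e^(t)[K_1·v + K_2·(t·v + w)].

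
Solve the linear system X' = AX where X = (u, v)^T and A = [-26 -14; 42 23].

Coefficient matrix A = [[-26, -14], [42, 23]].
Characteristic polynomial det(A - λI) = λ^2 + 3λ - 10 = 0.
Eigenvalues λ = -5, 2.
For λ=-5: (A-λI) row 1 is [-21, -14], so an eigenvector is (2, -3).
For λ=2: (A-λI) row 1 is [-28, -14], so an eigenvector is (1, -2).
General solution: C_1e^(-5t)(2,-3) + C_2e^(2t)(1,-2).

u(t) = 2C_1e^(-5t) + C_2e^(2t), v(t) = -3C_1e^(-5t) - 2C_2e^(2t)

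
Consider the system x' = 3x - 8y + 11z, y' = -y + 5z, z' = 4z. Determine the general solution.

Coefficient matrix A = [[3, -8, 11], [0, -1, 5], [0, 0, 4]].
det(A - λI) = 0 gives eigenvalues λ = -1, 3, 4.
For λ=-1: eigenvector (2,1,0).
For λ=3: eigenvector (1,0,0).
For λ=4: eigenvector (3,1,1).
General solution: C_1e^(-t)(2,1,0) + C_2e^(3t)(1,0,0) + C_3e^(4t)(3,1,1).

x(t) = 2C_1e^(-t) + C_2e^(3t) + 3C_3e^(4t), y(t) = C_1e^(-t) + C_3e^(4t), z(t) = C_3e^(4t)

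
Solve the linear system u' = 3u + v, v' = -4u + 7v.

u(t) = C_1e^(5t) + C_2te^(5t), v(t) = 2C_1e^(5t) + 2C_2te^(5t) + C_2e^(5t)

Coefficient matrix A = [[3, 1], [-4, 7]].
Characteristic polynomial det(A - λI) = λ^2 - 10λ + 25 = 0.
Single eigenvalue λ = 5 with algebraic multiplicity 2.
Eigenvector v = (1,2); generalized eigenvector w with (A-λI)w=v is (0,1).
General solution: e^(5t)[C_1·v + C_2·(t·v + w)].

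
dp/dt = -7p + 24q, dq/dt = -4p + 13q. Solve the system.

Coefficient matrix A = [[-7, 24], [-4, 13]].
Characteristic polynomial det(A - λI) = λ^2 - 6λ + 5 = 0.
Eigenvalues λ = 1, 5.
For λ=1: (A-λI) row 1 is [-8, 24], so an eigenvector is (3, 1).
For λ=5: (A-λI) row 1 is [-12, 24], so an eigenvector is (2, 1).
General solution: c_1e^(t)(3,1) + c_2e^(5t)(2,1).

p(t) = 3c_1e^(t) + 2c_2e^(5t), q(t) = c_1e^(t) + c_2e^(5t)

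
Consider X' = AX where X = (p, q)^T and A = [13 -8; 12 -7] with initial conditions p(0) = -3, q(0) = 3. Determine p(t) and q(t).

Coefficient matrix A = [[13, -8], [12, -7]].
Characteristic polynomial det(A - λI) = λ^2 - 6λ + 5 = 0.
Eigenvalues λ = 1, 5.
For λ=1: (A-λI) row 1 is [12, -8], so an eigenvector is (2, 3).
For λ=5: (A-λI) row 1 is [8, -8], so an eigenvector is (-1, -1).
General solution: C_1e^(t)(2,3) + C_2e^(5t)(-1,-1).
Applying p(0)=-3, q(0)=3 gives C_1=6, C_2=15.

p(t) = -15e^(5t) + 12e^(t), q(t) = -15e^(5t) + 18e^(t)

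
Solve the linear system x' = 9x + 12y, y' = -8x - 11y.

Coefficient matrix A = [[9, 12], [-8, -11]].
Characteristic polynomial det(A - λI) = λ^2 + 2λ - 3 = 0.
Eigenvalues λ = -3, 1.
For λ=-3: (A-λI) row 1 is [12, 12], so an eigenvector is (1, -1).
For λ=1: (A-λI) row 1 is [8, 12], so an eigenvector is (-3, 2).
General solution: C_1e^(-3t)(1,-1) + C_2e^(t)(-3,2).

x(t) = C_1e^(-3t) - 3C_2e^(t), y(t) = -C_1e^(-3t) + 2C_2e^(t)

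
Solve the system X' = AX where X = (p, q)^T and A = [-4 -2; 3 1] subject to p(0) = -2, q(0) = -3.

Coefficient matrix A = [[-4, -2], [3, 1]].
Characteristic polynomial det(A - λI) = λ^2 + 3λ + 2 = 0.
Eigenvalues λ = -1, -2.
For λ=-1: (A-λI) row 1 is [-3, -2], so an eigenvector is (-2, 3).
For λ=-2: (A-λI) row 1 is [-2, -2], so an eigenvector is (1, -1).
General solution: C_1e^(-t)(-2,3) + C_2e^(-2t)(1,-1).
Applying p(0)=-2, q(0)=-3 gives C_1=-5, C_2=-12.

p(t) = 10e^(-t) - 12e^(-2t), q(t) = -15e^(-t) + 12e^(-2t)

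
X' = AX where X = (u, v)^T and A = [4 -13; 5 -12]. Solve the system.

u(t) = 2K_1e^(-4t)sin(t) - 3K_1e^(-4t)cos(t) - 3K_2e^(-4t)sin(t) - 2K_2e^(-4t)cos(t), v(t) = K_1e^(-4t)sin(t) - 2K_1e^(-4t)cos(t) - 2K_2e^(-4t)sin(t) - K_2e^(-4t)cos(t)

Coefficient matrix A = [[4, -13], [5, -12]].
Characteristic polynomial det(A - λI) = λ^2 + 8λ + 17 = 0.
Eigenvalues λ = -4 ± i (complex conjugate pair).
For λ=-4+i: an eigenvector is (-3,-2) - i(2,1) = (-3 - 2i, -2 - i).
A real fundamental pair from Re and Im of e^((-4+i)t)v: X_1 = e^(-4t)(cos(t)·(-3,-2) + sin(t)·(2,1)), X_2 = e^(-4t)(sin(t)·(-3,-2) - cos(t)·(2,1)).
General solution: K_1X_1 + K_2X_2.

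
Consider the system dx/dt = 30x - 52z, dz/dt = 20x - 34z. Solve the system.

Coefficient matrix A = [[30, -52], [20, -34]].
Characteristic polynomial det(A - λI) = λ^2 + 4λ + 20 = 0.
Eigenvalues λ = -2 ± 4i (complex conjugate pair).
For λ=-2+4i: an eigenvector is (2,1) - i(3,2) = (2 - 3i, 1 - 2i).
A real fundamental pair from Re and Im of e^((-2+4i)t)v: X_1 = e^(-2t)(cos(4t)·(2,1) + sin(4t)·(3,2)), X_2 = e^(-2t)(sin(4t)·(2,1) - cos(4t)·(3,2)).
General solution: C_1X_1 + C_2X_2.

x(t) = 3C_1e^(-2t)sin(4t) + 2C_1e^(-2t)cos(4t) + 2C_2e^(-2t)sin(4t) - 3C_2e^(-2t)cos(4t), z(t) = 2C_1e^(-2t)sin(4t) + C_1e^(-2t)cos(4t) + C_2e^(-2t)sin(4t) - 2C_2e^(-2t)cos(4t)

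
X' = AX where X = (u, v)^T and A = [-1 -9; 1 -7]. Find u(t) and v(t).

u(t) = -3C_1e^(-4t) - 3C_2te^(-4t) + 2C_2e^(-4t), v(t) = -C_1e^(-4t) - C_2te^(-4t) + C_2e^(-4t)

Coefficient matrix A = [[-1, -9], [1, -7]].
Characteristic polynomial det(A - λI) = λ^2 + 8λ + 16 = 0.
Single eigenvalue λ = -4 with algebraic multiplicity 2.
Eigenvector v = (-3,-1); generalized eigenvector w with (A-λI)w=v is (2,1).
General solution: e^(-4t)[C_1·v + C_2·(t·v + w)].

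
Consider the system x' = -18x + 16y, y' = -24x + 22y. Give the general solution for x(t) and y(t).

x(t) = -K_1e^(-2t) + 2K_2e^(6t), y(t) = -K_1e^(-2t) + 3K_2e^(6t)

Coefficient matrix A = [[-18, 16], [-24, 22]].
Characteristic polynomial det(A - λI) = λ^2 - 4λ - 12 = 0.
Eigenvalues λ = -2, 6.
For λ=-2: (A-λI) row 1 is [-16, 16], so an eigenvector is (-1, -1).
For λ=6: (A-λI) row 1 is [-24, 16], so an eigenvector is (2, 3).
General solution: K_1e^(-2t)(-1,-1) + K_2e^(6t)(2,3).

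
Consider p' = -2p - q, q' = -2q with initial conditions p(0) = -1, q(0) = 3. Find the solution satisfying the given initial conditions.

Coefficient matrix A = [[-2, -1], [0, -2]].
Characteristic polynomial det(A - λI) = λ^2 + 4λ + 4 = 0.
Single eigenvalue λ = -2 with algebraic multiplicity 2.
Eigenvector v = (1,0); generalized eigenvector w with (A-λI)w=v is (-2,-1).
General solution: e^(-2t)[C_1·v + C_2·(t·v + w)].
Applying p(0)=-1, q(0)=3 gives C_1=-7, C_2=-3.

p(t) = -3te^(-2t) - e^(-2t), q(t) = 3e^(-2t)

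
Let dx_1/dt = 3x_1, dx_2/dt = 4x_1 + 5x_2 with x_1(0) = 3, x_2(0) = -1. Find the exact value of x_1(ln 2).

24

A = [[3,0],[4,5]]; eigenvalues λ = 3, 5.
Eigenvectors: (1,-2) for λ=3, (0,-1) for λ=5.
From the initial condition, c_1 = 3, c_2 = -5.
x_1(ln 2) = (3)(2^3)(1) + (-5)(2^5)(0) = 24.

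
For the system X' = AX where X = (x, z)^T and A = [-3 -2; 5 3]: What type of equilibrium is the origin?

A = [[-3,-2],[5,3]]; det(A-λI) = λ^2 + 1.
λ = 0 ± i: zero real part.

center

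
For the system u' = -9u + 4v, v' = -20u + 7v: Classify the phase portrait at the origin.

stable spiral

A = [[-9,4],[-20,7]]; det(A-λI) = λ^2 + 2λ + 17.
λ = -1 ± 4i: negative real part.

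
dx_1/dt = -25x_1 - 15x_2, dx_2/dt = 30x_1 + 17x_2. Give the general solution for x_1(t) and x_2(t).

Coefficient matrix A = [[-25, -15], [30, 17]].
Characteristic polynomial det(A - λI) = λ^2 + 8λ + 25 = 0.
Eigenvalues λ = -4 ± 3i (complex conjugate pair).
For λ=-4+3i: an eigenvector is (2,-3) - i(1,-1) = (2 - i, -3 + i).
A real fundamental pair from Re and Im of e^((-4+3i)t)v: X_1 = e^(-4t)(cos(3t)·(2,-3) + sin(3t)·(1,-1)), X_2 = e^(-4t)(sin(3t)·(2,-3) - cos(3t)·(1,-1)).
General solution: C_1X_1 + C_2X_2.

x_1(t) = C_1e^(-4t)sin(3t) + 2C_1e^(-4t)cos(3t) + 2C_2e^(-4t)sin(3t) - C_2e^(-4t)cos(3t), x_2(t) = -C_1e^(-4t)sin(3t) - 3C_1e^(-4t)cos(3t) - 3C_2e^(-4t)sin(3t) + C_2e^(-4t)cos(3t)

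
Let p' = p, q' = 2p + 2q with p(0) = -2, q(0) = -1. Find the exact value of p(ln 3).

-6

A = [[1,0],[2,2]]; eigenvalues λ = 1, 2.
Eigenvectors: (-1,2) for λ=1, (0,-1) for λ=2.
From the initial condition, c_1 = 2, c_2 = 5.
p(ln 3) = (2)(3^1)(-1) + (5)(3^2)(0) = -6.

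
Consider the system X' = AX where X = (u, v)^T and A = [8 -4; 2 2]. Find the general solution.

u(t) = -2c_1e^(6t) + c_2e^(4t), v(t) = -c_1e^(6t) + c_2e^(4t)

Coefficient matrix A = [[8, -4], [2, 2]].
Characteristic polynomial det(A - λI) = λ^2 - 10λ + 24 = 0.
Eigenvalues λ = 6, 4.
For λ=6: (A-λI) row 1 is [2, -4], so an eigenvector is (-2, -1).
For λ=4: (A-λI) row 1 is [4, -4], so an eigenvector is (1, 1).
General solution: c_1e^(6t)(-2,-1) + c_2e^(4t)(1,1).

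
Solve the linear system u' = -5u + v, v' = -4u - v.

Coefficient matrix A = [[-5, 1], [-4, -1]].
Characteristic polynomial det(A - λI) = λ^2 + 6λ + 9 = 0.
Single eigenvalue λ = -3 with algebraic multiplicity 2.
Eigenvector v = (1,2); generalized eigenvector w with (A-λI)w=v is (-1,-1).
General solution: e^(-3t)[K_1·v + K_2·(t·v + w)].

u(t) = K_1e^(-3t) + K_2te^(-3t) - K_2e^(-3t), v(t) = 2K_1e^(-3t) + 2K_2te^(-3t) - K_2e^(-3t)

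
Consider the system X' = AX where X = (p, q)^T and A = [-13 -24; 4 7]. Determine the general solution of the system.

Coefficient matrix A = [[-13, -24], [4, 7]].
Characteristic polynomial det(A - λI) = λ^2 + 6λ + 5 = 0.
Eigenvalues λ = -1, -5.
For λ=-1: (A-λI) row 1 is [-12, -24], so an eigenvector is (-2, 1).
For λ=-5: (A-λI) row 1 is [-8, -24], so an eigenvector is (-3, 1).
General solution: c_1e^(-t)(-2,1) + c_2e^(-5t)(-3,1).

p(t) = -2c_1e^(-t) - 3c_2e^(-5t), q(t) = c_1e^(-t) + c_2e^(-5t)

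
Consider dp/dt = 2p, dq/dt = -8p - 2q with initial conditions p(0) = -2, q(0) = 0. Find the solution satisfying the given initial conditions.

p(t) = -2e^(2t), q(t) = 4e^(2t) - 4e^(-2t)

Coefficient matrix A = [[2, 0], [-8, -2]].
Characteristic polynomial det(A - λI) = λ^2 - 4 = 0.
Eigenvalues λ = -2, 2.
For λ=-2: (A-λI) row 1 is [4, 0], so an eigenvector is (0, 1).
For λ=2: (A-λI) row 2 is [-8, -4], so an eigenvector is (-1, 2).
General solution: K_1e^(-2t)(0,1) + K_2e^(2t)(-1,2).
Applying p(0)=-2, q(0)=0 gives K_1=-4, K_2=2.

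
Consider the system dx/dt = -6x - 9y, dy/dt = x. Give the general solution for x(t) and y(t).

Coefficient matrix A = [[-6, -9], [1, 0]].
Characteristic polynomial det(A - λI) = λ^2 + 6λ + 9 = 0.
Single eigenvalue λ = -3 with algebraic multiplicity 2.
Eigenvector v = (-3,1); generalized eigenvector w with (A-λI)w=v is (1,0).
General solution: e^(-3t)[K_1·v + K_2·(t·v + w)].

x(t) = -3K_1e^(-3t) - 3K_2te^(-3t) + K_2e^(-3t), y(t) = K_1e^(-3t) + K_2te^(-3t)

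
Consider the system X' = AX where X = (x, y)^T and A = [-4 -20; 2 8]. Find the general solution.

x(t) = -3C_1e^(2t)sin(2t) + C_1e^(2t)cos(2t) + C_2e^(2t)sin(2t) + 3C_2e^(2t)cos(2t), y(t) = C_1e^(2t)sin(2t) - C_2e^(2t)cos(2t)

Coefficient matrix A = [[-4, -20], [2, 8]].
Characteristic polynomial det(A - λI) = λ^2 - 4λ + 8 = 0.
Eigenvalues λ = 2 ± 2i (complex conjugate pair).
For λ=2+2i: an eigenvector is (1,0) - i(-3,1) = (1 + 3i, 0 - i).
A real fundamental pair from Re and Im of e^((2+2i)t)v: X_1 = e^(2t)(cos(2t)·(1,0) + sin(2t)·(-3,1)), X_2 = e^(2t)(sin(2t)·(1,0) - cos(2t)·(-3,1)).
General solution: C_1X_1 + C_2X_2.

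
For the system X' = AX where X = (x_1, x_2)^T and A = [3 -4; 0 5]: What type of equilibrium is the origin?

unstable node

A = [[3,-4],[0,5]]; det(A-λI) = λ^2 - 8λ + 15.
λ = 3, 5: both positive.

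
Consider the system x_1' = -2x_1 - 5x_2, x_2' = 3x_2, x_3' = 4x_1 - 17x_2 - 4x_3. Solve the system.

x_1(t) = C_1e^(-2t) - C_2e^(3t), x_2(t) = C_2e^(3t), x_3(t) = 2C_1e^(-2t) - 3C_2e^(3t) + C_3e^(-4t)

Coefficient matrix A = [[-2, -5, 0], [0, 3, 0], [4, -17, -4]].
det(A - λI) = 0 gives eigenvalues λ = -2, 3, -4.
For λ=-2: eigenvector (1,0,2).
For λ=3: eigenvector (-1,1,-3).
For λ=-4: eigenvector (0,0,1).
General solution: C_1e^(-2t)(1,0,2) + C_2e^(3t)(-1,1,-3) + C_3e^(-4t)(0,0,1).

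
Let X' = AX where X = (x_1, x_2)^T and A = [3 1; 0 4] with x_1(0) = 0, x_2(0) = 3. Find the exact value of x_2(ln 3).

A = [[3,1],[0,4]]; eigenvalues λ = 3, 4.
Eigenvectors: (-1,0) for λ=3, (1,1) for λ=4.
From the initial condition, c_1 = 3, c_2 = 3.
x_2(ln 3) = (3)(3^3)(0) + (3)(3^4)(1) = 243.

243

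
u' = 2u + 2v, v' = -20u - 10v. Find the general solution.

Coefficient matrix A = [[2, 2], [-20, -10]].
Characteristic polynomial det(A - λI) = λ^2 + 8λ + 20 = 0.
Eigenvalues λ = -4 ± 2i (complex conjugate pair).
For λ=-4+2i: an eigenvector is (-1,3) - i(0,1) = (-1, 3 - i).
A real fundamental pair from Re and Im of e^((-4+2i)t)v: X_1 = e^(-4t)(cos(2t)·(-1,3) + sin(2t)·(0,1)), X_2 = e^(-4t)(sin(2t)·(-1,3) - cos(2t)·(0,1)).
General solution: c_1X_1 + c_2X_2.

u(t) = -c_1e^(-4t)cos(2t) - c_2e^(-4t)sin(2t), v(t) = c_1e^(-4t)sin(2t) + 3c_1e^(-4t)cos(2t) + 3c_2e^(-4t)sin(2t) - c_2e^(-4t)cos(2t)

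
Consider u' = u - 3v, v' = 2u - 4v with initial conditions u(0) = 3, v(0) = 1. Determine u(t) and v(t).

Coefficient matrix A = [[1, -3], [2, -4]].
Characteristic polynomial det(A - λI) = λ^2 + 3λ + 2 = 0.
Eigenvalues λ = -2, -1.
For λ=-2: (A-λI) row 1 is [3, -3], so an eigenvector is (1, 1).
For λ=-1: (A-λI) row 1 is [2, -3], so an eigenvector is (-3, -2).
General solution: K_1e^(-2t)(1,1) + K_2e^(-t)(-3,-2).
Applying u(0)=3, v(0)=1 gives K_1=-3, K_2=-2.

u(t) = 6e^(-t) - 3e^(-2t), v(t) = 4e^(-t) - 3e^(-2t)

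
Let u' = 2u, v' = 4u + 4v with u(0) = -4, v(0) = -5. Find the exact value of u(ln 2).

-16

A = [[2,0],[4,4]]; eigenvalues λ = 2, 4.
Eigenvectors: (-1,2) for λ=2, (0,-1) for λ=4.
From the initial condition, c_1 = 4, c_2 = 13.
u(ln 2) = (4)(2^2)(-1) + (13)(2^4)(0) = -16.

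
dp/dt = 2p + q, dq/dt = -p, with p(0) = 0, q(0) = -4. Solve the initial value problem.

Coefficient matrix A = [[2, 1], [-1, 0]].
Characteristic polynomial det(A - λI) = λ^2 - 2λ + 1 = 0.
Single eigenvalue λ = 1 with algebraic multiplicity 2.
Eigenvector v = (-1,1); generalized eigenvector w with (A-λI)w=v is (1,-2).
General solution: e^(t)[c_1·v + c_2·(t·v + w)].
Applying p(0)=0, q(0)=-4 gives c_1=4, c_2=4.

p(t) = -4te^(t), q(t) = 4te^(t) - 4e^(t)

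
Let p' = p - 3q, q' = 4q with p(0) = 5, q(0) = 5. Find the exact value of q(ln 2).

A = [[1,-3],[0,4]]; eigenvalues λ = 4, 1.
Eigenvectors: (-1,1) for λ=4, (1,0) for λ=1.
From the initial condition, c_1 = 5, c_2 = 10.
q(ln 2) = (5)(2^4)(1) + (10)(2^1)(0) = 80.

80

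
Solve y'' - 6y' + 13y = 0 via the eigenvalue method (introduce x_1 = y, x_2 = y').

y(t) = K_1e^(3t)cos(2t) + K_2e^(3t)sin(2t)

Let x_1 = y, x_2 = y'. Then x_1' = x_2 and x_2' = -13x_1 + 6x_2.
A = [[0,1],[-13,6]]; det(A-λI) = λ^2 - 6λ + 13.
Eigenvalues λ = 3 ± 2i.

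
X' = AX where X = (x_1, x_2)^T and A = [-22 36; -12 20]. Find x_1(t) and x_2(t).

x_1(t) = -2K_1e^(-4t) + 3K_2e^(2t), x_2(t) = -K_1e^(-4t) + 2K_2e^(2t)

Coefficient matrix A = [[-22, 36], [-12, 20]].
Characteristic polynomial det(A - λI) = λ^2 + 2λ - 8 = 0.
Eigenvalues λ = -4, 2.
For λ=-4: (A-λI) row 1 is [-18, 36], so an eigenvector is (-2, -1).
For λ=2: (A-λI) row 1 is [-24, 36], so an eigenvector is (3, 2).
General solution: K_1e^(-4t)(-2,-1) + K_2e^(2t)(3,2).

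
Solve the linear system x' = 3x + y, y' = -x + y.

Coefficient matrix A = [[3, 1], [-1, 1]].
Characteristic polynomial det(A - λI) = λ^2 - 4λ + 4 = 0.
Single eigenvalue λ = 2 with algebraic multiplicity 2.
Eigenvector v = (-1,1); generalized eigenvector w with (A-λI)w=v is (1,-2).
General solution: e^(2t)[c_1·v + c_2·(t·v + w)].

x(t) = -c_1e^(2t) - c_2te^(2t) + c_2e^(2t), y(t) = c_1e^(2t) + c_2te^(2t) - 2c_2e^(2t)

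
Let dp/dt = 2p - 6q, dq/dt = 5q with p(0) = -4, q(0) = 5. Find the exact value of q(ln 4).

A = [[2,-6],[0,5]]; eigenvalues λ = 5, 2.
Eigenvectors: (-2,1) for λ=5, (1,0) for λ=2.
From the initial condition, c_1 = 5, c_2 = 6.
q(ln 4) = (5)(4^5)(1) + (6)(4^2)(0) = 5120.

5120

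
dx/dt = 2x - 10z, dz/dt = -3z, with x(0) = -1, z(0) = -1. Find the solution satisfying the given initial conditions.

Coefficient matrix A = [[2, -10], [0, -3]].
Characteristic polynomial det(A - λI) = λ^2 + λ - 6 = 0.
Eigenvalues λ = -3, 2.
For λ=-3: (A-λI) row 1 is [5, -10], so an eigenvector is (-2, -1).
For λ=2: (A-λI) row 1 is [0, -10], so an eigenvector is (-1, 0).
General solution: K_1e^(-3t)(-2,-1) + K_2e^(2t)(-1,0).
Applying x(0)=-1, z(0)=-1 gives K_1=1, K_2=-1.

x(t) = e^(2t) - 2e^(-3t), z(t) = -e^(-3t)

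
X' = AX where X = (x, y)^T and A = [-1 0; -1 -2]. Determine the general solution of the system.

Coefficient matrix A = [[-1, 0], [-1, -2]].
Characteristic polynomial det(A - λI) = λ^2 + 3λ + 2 = 0.
Eigenvalues λ = -1, -2.
For λ=-1: (A-λI) row 2 is [-1, -1], so an eigenvector is (1, -1).
For λ=-2: (A-λI) row 1 is [1, 0], so an eigenvector is (0, 1).
General solution: K_1e^(-t)(1,-1) + K_2e^(-2t)(0,1).

x(t) = K_1e^(-t), y(t) = -K_1e^(-t) + K_2e^(-2t)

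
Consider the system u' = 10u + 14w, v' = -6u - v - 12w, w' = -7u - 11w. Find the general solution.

Coefficient matrix A = [[10, 0, 14], [-6, -1, -12], [-7, 0, -11]].
det(A - λI) = 0 gives eigenvalues λ = 3, -1, -4.
For λ=3: eigenvector (2,0,-1).
For λ=-1: eigenvector (0,1,0).
For λ=-4: eigenvector (1,-2,-1).
General solution: C_1e^(3t)(2,0,-1) + C_2e^(-t)(0,1,0) + C_3e^(-4t)(1,-2,-1).

u(t) = 2C_1e^(3t) + C_3e^(-4t), v(t) = C_2e^(-t) - 2C_3e^(-4t), w(t) = -C_1e^(3t) - C_3e^(-4t)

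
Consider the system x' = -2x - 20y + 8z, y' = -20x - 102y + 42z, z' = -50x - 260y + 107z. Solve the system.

Coefficient matrix A = [[-2, -20, 8], [-20, -102, 42], [-50, -260, 107]].
det(A - λI) = 0 gives eigenvalues λ = 3, -2, 2.
For λ=3: eigenvector (0,2,5).
For λ=-2: eigenvector (1,4,10).
For λ=2: eigenvector (1,-1,-2).
General solution: c_1e^(3t)(0,2,5) + c_2e^(-2t)(1,4,10) + c_3e^(2t)(1,-1,-2).

x(t) = c_2e^(-2t) + c_3e^(2t), y(t) = 2c_1e^(3t) + 4c_2e^(-2t) - c_3e^(2t), z(t) = 5c_1e^(3t) + 10c_2e^(-2t) - 2c_3e^(2t)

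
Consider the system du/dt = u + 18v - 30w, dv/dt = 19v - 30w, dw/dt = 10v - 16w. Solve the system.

u(t) = C_1e^(t) + 2C_2e^(4t) - 3C_3e^(-t), v(t) = 2C_2e^(4t) - 3C_3e^(-t), w(t) = C_2e^(4t) - 2C_3e^(-t)

Coefficient matrix A = [[1, 18, -30], [0, 19, -30], [0, 10, -16]].
det(A - λI) = 0 gives eigenvalues λ = 1, 4, -1.
For λ=1: eigenvector (1,0,0).
For λ=4: eigenvector (2,2,1).
For λ=-1: eigenvector (-3,-3,-2).
General solution: C_1e^(t)(1,0,0) + C_2e^(4t)(2,2,1) + C_3e^(-t)(-3,-3,-2).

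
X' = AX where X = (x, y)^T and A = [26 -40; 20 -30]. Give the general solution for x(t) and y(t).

Coefficient matrix A = [[26, -40], [20, -30]].
Characteristic polynomial det(A - λI) = λ^2 + 4λ + 20 = 0.
Eigenvalues λ = -2 ± 4i (complex conjugate pair).
For λ=-2+4i: an eigenvector is (-1,-1) - i(3,2) = (-1 - 3i, -1 - 2i).
A real fundamental pair from Re and Im of e^((-2+4i)t)v: X_1 = e^(-2t)(cos(4t)·(-1,-1) + sin(4t)·(3,2)), X_2 = e^(-2t)(sin(4t)·(-1,-1) - cos(4t)·(3,2)).
General solution: K_1X_1 + K_2X_2.

x(t) = 3K_1e^(-2t)sin(4t) - K_1e^(-2t)cos(4t) - K_2e^(-2t)sin(4t) - 3K_2e^(-2t)cos(4t), y(t) = 2K_1e^(-2t)sin(4t) - K_1e^(-2t)cos(4t) - K_2e^(-2t)sin(4t) - 2K_2e^(-2t)cos(4t)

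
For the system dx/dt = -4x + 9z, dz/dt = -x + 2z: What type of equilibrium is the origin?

stable improper node

A = [[-4,9],[-1,2]]; det(A-λI) = λ^2 + 2λ + 1.
repeated λ = -1 with a single eigenvector.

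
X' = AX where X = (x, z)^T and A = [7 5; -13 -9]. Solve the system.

x(t) = -c_1e^(-t)sin(t) - 2c_1e^(-t)cos(t) - 2c_2e^(-t)sin(t) + c_2e^(-t)cos(t), z(t) = 2c_1e^(-t)sin(t) + 3c_1e^(-t)cos(t) + 3c_2e^(-t)sin(t) - 2c_2e^(-t)cos(t)

Coefficient matrix A = [[7, 5], [-13, -9]].
Characteristic polynomial det(A - λI) = λ^2 + 2λ + 2 = 0.
Eigenvalues λ = -1 ± i (complex conjugate pair).
For λ=-1+i: an eigenvector is (-2,3) - i(-1,2) = (-2 + i, 3 - 2i).
A real fundamental pair from Re and Im of e^((-1+i)t)v: X_1 = e^(-t)(cos(t)·(-2,3) + sin(t)·(-1,2)), X_2 = e^(-t)(sin(t)·(-2,3) - cos(t)·(-1,2)).
General solution: c_1X_1 + c_2X_2.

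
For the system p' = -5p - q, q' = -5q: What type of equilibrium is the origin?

A = [[-5,-1],[0,-5]]; det(A-λI) = λ^2 + 10λ + 25.
repeated λ = -5 with a single eigenvector.

stable improper node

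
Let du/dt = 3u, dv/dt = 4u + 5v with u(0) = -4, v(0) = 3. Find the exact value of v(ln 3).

A = [[3,0],[4,5]]; eigenvalues λ = 3, 5.
Eigenvectors: (-1,2) for λ=3, (0,1) for λ=5.
From the initial condition, c_1 = 4, c_2 = -5.
v(ln 3) = (4)(3^3)(2) + (-5)(3^5)(1) = -999.

-999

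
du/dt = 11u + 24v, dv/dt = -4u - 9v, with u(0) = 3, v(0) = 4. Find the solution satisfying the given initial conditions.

Coefficient matrix A = [[11, 24], [-4, -9]].
Characteristic polynomial det(A - λI) = λ^2 - 2λ - 3 = 0.
Eigenvalues λ = -1, 3.
For λ=-1: (A-λI) row 1 is [12, 24], so an eigenvector is (2, -1).
For λ=3: (A-λI) row 1 is [8, 24], so an eigenvector is (-3, 1).
General solution: K_1e^(-t)(2,-1) + K_2e^(3t)(-3,1).
Applying u(0)=3, v(0)=4 gives K_1=-15, K_2=-11.

u(t) = 33e^(3t) - 30e^(-t), v(t) = -11e^(3t) + 15e^(-t)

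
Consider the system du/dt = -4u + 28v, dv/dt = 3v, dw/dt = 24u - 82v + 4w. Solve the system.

Coefficient matrix A = [[-4, 28, 0], [0, 3, 0], [24, -82, 4]].
det(A - λI) = 0 gives eigenvalues λ = -4, 3, 4.
For λ=-4: eigenvector (1,0,-3).
For λ=3: eigenvector (4,1,-14).
For λ=4: eigenvector (0,0,1).
General solution: C_1e^(-4t)(1,0,-3) + C_2e^(3t)(4,1,-14) + C_3e^(4t)(0,0,1).

u(t) = C_1e^(-4t) + 4C_2e^(3t), v(t) = C_2e^(3t), w(t) = -3C_1e^(-4t) - 14C_2e^(3t) + C_3e^(4t)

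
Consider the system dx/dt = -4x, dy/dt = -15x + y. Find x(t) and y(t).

x(t) = -K_1e^(-4t), y(t) = -3K_1e^(-4t) - K_2e^(t)

Coefficient matrix A = [[-4, 0], [-15, 1]].
Characteristic polynomial det(A - λI) = λ^2 + 3λ - 4 = 0.
Eigenvalues λ = -4, 1.
For λ=-4: (A-λI) row 2 is [-15, 5], so an eigenvector is (-1, -3).
For λ=1: (A-λI) row 1 is [-5, 0], so an eigenvector is (0, -1).
General solution: K_1e^(-4t)(-1,-3) + K_2e^(t)(0,-1).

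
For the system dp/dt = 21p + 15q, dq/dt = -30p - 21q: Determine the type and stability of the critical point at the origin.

A = [[21,15],[-30,-21]]; det(A-λI) = λ^2 + 9.
λ = 0 ± 3i: zero real part.

center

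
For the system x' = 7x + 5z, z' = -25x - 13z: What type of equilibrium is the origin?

A = [[7,5],[-25,-13]]; det(A-λI) = λ^2 + 6λ + 34.
λ = -3 ± 5i: negative real part.

stable spiral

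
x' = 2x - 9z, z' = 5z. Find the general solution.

x(t) = C_1e^(2t) - 3C_2e^(5t), z(t) = C_2e^(5t)

Coefficient matrix A = [[2, -9], [0, 5]].
Characteristic polynomial det(A - λI) = λ^2 - 7λ + 10 = 0.
Eigenvalues λ = 2, 5.
For λ=2: (A-λI) row 1 is [0, -9], so an eigenvector is (1, 0).
For λ=5: (A-λI) row 1 is [-3, -9], so an eigenvector is (-3, 1).
General solution: C_1e^(2t)(1,0) + C_2e^(5t)(-3,1).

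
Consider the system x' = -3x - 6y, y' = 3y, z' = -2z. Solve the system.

x(t) = K_1e^(-3t) - K_3e^(3t), y(t) = K_3e^(3t), z(t) = K_2e^(-2t)

Coefficient matrix A = [[-3, -6, 0], [0, 3, 0], [0, 0, -2]].
det(A - λI) = 0 gives eigenvalues λ = -3, -2, 3.
For λ=-3: eigenvector (1,0,0).
For λ=-2: eigenvector (0,0,1).
For λ=3: eigenvector (-1,1,0).
General solution: K_1e^(-3t)(1,0,0) + K_2e^(-2t)(0,0,1) + K_3e^(3t)(-1,1,0).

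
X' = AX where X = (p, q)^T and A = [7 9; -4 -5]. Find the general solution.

p(t) = 3K_1e^(t) + 3K_2te^(t) + 2K_2e^(t), q(t) = -2K_1e^(t) - 2K_2te^(t) - K_2e^(t)

Coefficient matrix A = [[7, 9], [-4, -5]].
Characteristic polynomial det(A - λI) = λ^2 - 2λ + 1 = 0.
Single eigenvalue λ = 1 with algebraic multiplicity 2.
Eigenvector v = (3,-2); generalized eigenvector w with (A-λI)w=v is (2,-1).
General solution: e^(t)[K_1·v + K_2·(t·v + w)].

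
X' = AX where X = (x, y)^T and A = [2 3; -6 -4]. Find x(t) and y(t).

x(t) = C_1e^(-t)sin(3t) - C_2e^(-t)cos(3t), y(t) = -C_1e^(-t)sin(3t) + C_1e^(-t)cos(3t) + C_2e^(-t)sin(3t) + C_2e^(-t)cos(3t)

Coefficient matrix A = [[2, 3], [-6, -4]].
Characteristic polynomial det(A - λI) = λ^2 + 2λ + 10 = 0.
Eigenvalues λ = -1 ± 3i (complex conjugate pair).
For λ=-1+3i: an eigenvector is (0,1) - i(1,-1) = (0 - i, 1 + i).
A real fundamental pair from Re and Im of e^((-1+3i)t)v: X_1 = e^(-t)(cos(3t)·(0,1) + sin(3t)·(1,-1)), X_2 = e^(-t)(sin(3t)·(0,1) - cos(3t)·(1,-1)).
General solution: C_1X_1 + C_2X_2.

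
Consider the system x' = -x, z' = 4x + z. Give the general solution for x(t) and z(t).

x(t) = K_2e^(-t), z(t) = K_1e^(t) - 2K_2e^(-t)

Coefficient matrix A = [[-1, 0], [4, 1]].
Characteristic polynomial det(A - λI) = λ^2 - 1 = 0.
Eigenvalues λ = 1, -1.
For λ=1: (A-λI) row 1 is [-2, 0], so an eigenvector is (0, 1).
For λ=-1: (A-λI) row 2 is [4, 2], so an eigenvector is (1, -2).
General solution: K_1e^(t)(0,1) + K_2e^(-t)(1,-2).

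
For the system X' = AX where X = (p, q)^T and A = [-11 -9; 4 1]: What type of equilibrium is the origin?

A = [[-11,-9],[4,1]]; det(A-λI) = λ^2 + 10λ + 25.
repeated λ = -5 with a single eigenvector.

stable improper node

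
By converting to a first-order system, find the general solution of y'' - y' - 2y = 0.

y(t) = c_1e^(2t) + c_2e^(-t)

Let x_1 = y, x_2 = y'. Then x_1' = x_2 and x_2' = 2x_1 + x_2.
A = [[0,1],[2,1]]; det(A-λI) = λ^2 - λ - 2.
Eigenvalues λ = 2, -1 with eigenvectors (1,2), (1,-1).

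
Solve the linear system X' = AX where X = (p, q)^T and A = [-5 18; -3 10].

p(t) = -2K_1e^(4t) + 3K_2e^(t), q(t) = -K_1e^(4t) + K_2e^(t)

Coefficient matrix A = [[-5, 18], [-3, 10]].
Characteristic polynomial det(A - λI) = λ^2 - 5λ + 4 = 0.
Eigenvalues λ = 4, 1.
For λ=4: (A-λI) row 1 is [-9, 18], so an eigenvector is (-2, -1).
For λ=1: (A-λI) row 1 is [-6, 18], so an eigenvector is (3, 1).
General solution: K_1e^(4t)(-2,-1) + K_2e^(t)(3,1).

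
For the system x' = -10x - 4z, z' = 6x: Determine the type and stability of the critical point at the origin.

A = [[-10,-4],[6,0]]; det(A-λI) = λ^2 + 10λ + 24.
λ = -4, -6: both negative.

stable node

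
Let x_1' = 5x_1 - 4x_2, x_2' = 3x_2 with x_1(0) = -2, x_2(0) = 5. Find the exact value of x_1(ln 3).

A = [[5,-4],[0,3]]; eigenvalues λ = 5, 3.
Eigenvectors: (-1,0) for λ=5, (-2,-1) for λ=3.
From the initial condition, c_1 = 12, c_2 = -5.
x_1(ln 3) = (12)(3^5)(-1) + (-5)(3^3)(-2) = -2646.

-2646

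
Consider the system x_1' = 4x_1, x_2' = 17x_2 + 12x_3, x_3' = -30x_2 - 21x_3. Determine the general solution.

x_1(t) = C_1e^(4t), x_2(t) = -2C_2e^(-t) - 3C_3e^(-3t), x_3(t) = 3C_2e^(-t) + 5C_3e^(-3t)

Coefficient matrix A = [[4, 0, 0], [0, 17, 12], [0, -30, -21]].
det(A - λI) = 0 gives eigenvalues λ = 4, -1, -3.
For λ=4: eigenvector (1,0,0).
For λ=-1: eigenvector (0,-2,3).
For λ=-3: eigenvector (0,-3,5).
General solution: C_1e^(4t)(1,0,0) + C_2e^(-t)(0,-2,3) + C_3e^(-3t)(0,-3,5).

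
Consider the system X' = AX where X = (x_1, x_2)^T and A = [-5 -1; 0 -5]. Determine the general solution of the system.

x_1(t) = K_1e^(-5t) + K_2te^(-5t) + 2K_2e^(-5t), x_2(t) = -K_2e^(-5t)

Coefficient matrix A = [[-5, -1], [0, -5]].
Characteristic polynomial det(A - λI) = λ^2 + 10λ + 25 = 0.
Single eigenvalue λ = -5 with algebraic multiplicity 2.
Eigenvector v = (1,0); generalized eigenvector w with (A-λI)w=v is (2,-1).
General solution: e^(-5t)[K_1·v + K_2·(t·v + w)].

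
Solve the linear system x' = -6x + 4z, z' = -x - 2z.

x(t) = 2C_1e^(-4t) + 2C_2te^(-4t) + 3C_2e^(-4t), z(t) = C_1e^(-4t) + C_2te^(-4t) + 2C_2e^(-4t)

Coefficient matrix A = [[-6, 4], [-1, -2]].
Characteristic polynomial det(A - λI) = λ^2 + 8λ + 16 = 0.
Single eigenvalue λ = -4 with algebraic multiplicity 2.
Eigenvector v = (2,1); generalized eigenvector w with (A-λI)w=v is (3,2).
General solution: e^(-4t)[C_1·v + C_2·(t·v + w)].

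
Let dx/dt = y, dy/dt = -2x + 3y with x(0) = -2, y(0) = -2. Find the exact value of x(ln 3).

A = [[0,1],[-2,3]]; eigenvalues λ = 2, 1.
Eigenvectors: (1,2) for λ=2, (-1,-1) for λ=1.
From the initial condition, c_1 = 0, c_2 = 2.
x(ln 3) = (0)(3^2)(1) + (2)(3^1)(-1) = -6.

-6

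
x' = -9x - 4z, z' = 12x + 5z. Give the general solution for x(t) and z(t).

Coefficient matrix A = [[-9, -4], [12, 5]].
Characteristic polynomial det(A - λI) = λ^2 + 4λ + 3 = 0.
Eigenvalues λ = -3, -1.
For λ=-3: (A-λI) row 1 is [-6, -4], so an eigenvector is (-2, 3).
For λ=-1: (A-λI) row 1 is [-8, -4], so an eigenvector is (-1, 2).
General solution: C_1e^(-3t)(-2,3) + C_2e^(-t)(-1,2).

x(t) = -2C_1e^(-3t) - C_2e^(-t), z(t) = 3C_1e^(-3t) + 2C_2e^(-t)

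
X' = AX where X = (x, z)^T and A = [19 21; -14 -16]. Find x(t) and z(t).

x(t) = 3K_1e^(5t) + K_2e^(-2t), z(t) = -2K_1e^(5t) - K_2e^(-2t)

Coefficient matrix A = [[19, 21], [-14, -16]].
Characteristic polynomial det(A - λI) = λ^2 - 3λ - 10 = 0.
Eigenvalues λ = 5, -2.
For λ=5: (A-λI) row 1 is [14, 21], so an eigenvector is (3, -2).
For λ=-2: (A-λI) row 1 is [21, 21], so an eigenvector is (1, -1).
General solution: K_1e^(5t)(3,-2) + K_2e^(-2t)(1,-1).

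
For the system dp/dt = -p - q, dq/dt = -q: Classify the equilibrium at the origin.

stable improper node

A = [[-1,-1],[0,-1]]; det(A-λI) = λ^2 + 2λ + 1.
repeated λ = -1 with a single eigenvector.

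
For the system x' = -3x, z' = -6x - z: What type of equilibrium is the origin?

A = [[-3,0],[-6,-1]]; det(A-λI) = λ^2 + 4λ + 3.
λ = -3, -1: both negative.

stable node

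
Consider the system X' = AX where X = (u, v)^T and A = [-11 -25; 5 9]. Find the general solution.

Coefficient matrix A = [[-11, -25], [5, 9]].
Characteristic polynomial det(A - λI) = λ^2 + 2λ + 26 = 0.
Eigenvalues λ = -1 ± 5i (complex conjugate pair).
For λ=-1+5i: an eigenvector is (-2,1) - i(-1,0) = (-2 + i, 1).
A real fundamental pair from Re and Im of e^((-1+5i)t)v: X_1 = e^(-t)(cos(5t)·(-2,1) + sin(5t)·(-1,0)), X_2 = e^(-t)(sin(5t)·(-2,1) - cos(5t)·(-1,0)).
General solution: C_1X_1 + C_2X_2.

u(t) = -C_1e^(-t)sin(5t) - 2C_1e^(-t)cos(5t) - 2C_2e^(-t)sin(5t) + C_2e^(-t)cos(5t), v(t) = C_1e^(-t)cos(5t) + C_2e^(-t)sin(5t)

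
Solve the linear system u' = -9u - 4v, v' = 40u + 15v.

u(t) = -c_1e^(3t)sin(4t) + c_2e^(3t)cos(4t), v(t) = 3c_1e^(3t)sin(4t) + c_1e^(3t)cos(4t) + c_2e^(3t)sin(4t) - 3c_2e^(3t)cos(4t)

Coefficient matrix A = [[-9, -4], [40, 15]].
Characteristic polynomial det(A - λI) = λ^2 - 6λ + 25 = 0.
Eigenvalues λ = 3 ± 4i (complex conjugate pair).
For λ=3+4i: an eigenvector is (0,1) - i(-1,3) = (0 + i, 1 - 3i).
A real fundamental pair from Re and Im of e^((3+4i)t)v: X_1 = e^(3t)(cos(4t)·(0,1) + sin(4t)·(-1,3)), X_2 = e^(3t)(sin(4t)·(0,1) - cos(4t)·(-1,3)).
General solution: c_1X_1 + c_2X_2.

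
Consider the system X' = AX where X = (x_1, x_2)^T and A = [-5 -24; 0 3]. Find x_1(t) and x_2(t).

x_1(t) = C_1e^(-5t) - 3C_2e^(3t), x_2(t) = C_2e^(3t)

Coefficient matrix A = [[-5, -24], [0, 3]].
Characteristic polynomial det(A - λI) = λ^2 + 2λ - 15 = 0.
Eigenvalues λ = -5, 3.
For λ=-5: (A-λI) row 1 is [0, -24], so an eigenvector is (1, 0).
For λ=3: (A-λI) row 1 is [-8, -24], so an eigenvector is (-3, 1).
General solution: C_1e^(-5t)(1,0) + C_2e^(3t)(-3,1).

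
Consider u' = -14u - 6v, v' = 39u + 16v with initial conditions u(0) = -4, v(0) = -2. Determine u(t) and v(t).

u(t) = 24e^(t)sin(3t) - 4e^(t)cos(3t), v(t) = -62e^(t)sin(3t) - 2e^(t)cos(3t)

Coefficient matrix A = [[-14, -6], [39, 16]].
Characteristic polynomial det(A - λI) = λ^2 - 2λ + 10 = 0.
Eigenvalues λ = 1 ± 3i (complex conjugate pair).
For λ=1+3i: an eigenvector is (-1,2) - i(1,-3) = (-1 - i, 2 + 3i).
A real fundamental pair from Re and Im of e^((1+3i)t)v: X_1 = e^(t)(cos(3t)·(-1,2) + sin(3t)·(1,-3)), X_2 = e^(t)(sin(3t)·(-1,2) - cos(3t)·(1,-3)).
General solution: K_1X_1 + K_2X_2.
Applying u(0)=-4, v(0)=-2 gives K_1=14, K_2=-10.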